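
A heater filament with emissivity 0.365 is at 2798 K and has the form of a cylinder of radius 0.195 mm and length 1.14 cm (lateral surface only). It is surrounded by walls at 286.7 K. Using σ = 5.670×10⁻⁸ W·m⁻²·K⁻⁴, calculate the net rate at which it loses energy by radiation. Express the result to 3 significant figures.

Net loss ≈ 17.7 W

Lateral area A = 2πrL = 2π×1.95×10⁻⁴×0.0114 = 1.39675×10⁻⁵ m².
Net radiated power P_net = εσA(T⁴ − T₀⁴) = 0.365×5.670×10⁻⁸×1.39675×10⁻⁵×(2798⁴ − 286.7⁴).
T⁴ − T₀⁴ = 6.12902×10¹³ − 6.75633×10⁹ = 6.12834×10¹³ K⁴, so P_net = 17.7 W.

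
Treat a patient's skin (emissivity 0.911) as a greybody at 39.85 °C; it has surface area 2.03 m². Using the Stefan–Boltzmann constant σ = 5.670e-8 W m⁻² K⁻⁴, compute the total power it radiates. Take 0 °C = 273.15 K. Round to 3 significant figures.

P ≈ 1.01×10³ W

T = 39.85 °C + 273.15 = 313.00 K.
Area A = 2.03 m².
P = εσAT⁴ = 0.911 × 5.670×10⁻⁸ × 2.03 × (313.00)⁴ = 1.01×10³ W.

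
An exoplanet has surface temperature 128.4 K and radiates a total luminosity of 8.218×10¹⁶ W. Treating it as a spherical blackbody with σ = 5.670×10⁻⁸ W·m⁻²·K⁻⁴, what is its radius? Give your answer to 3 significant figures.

L = 4πR²σT⁴ ⇒ R = √(L/(4πσT⁴)).
σT⁴ = 15.4114 W/m², so R = √(8.218×10¹⁶/(4π×15.4114)) = 2.06×10⁷ m.

R ≈ 2.06×10⁷ m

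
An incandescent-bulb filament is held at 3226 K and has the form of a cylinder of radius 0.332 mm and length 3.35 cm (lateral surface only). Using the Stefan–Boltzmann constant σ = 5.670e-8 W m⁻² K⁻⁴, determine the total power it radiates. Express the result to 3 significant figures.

Lateral area A = 2πrL = 2π×3.32×10⁻⁴×0.0335 = 6.98816×10⁻⁵ m².
P = σAT⁴ = 5.670×10⁻⁸ × 6.98816×10⁻⁵ × (3226)⁴ = 429 W.

P ≈ 429 W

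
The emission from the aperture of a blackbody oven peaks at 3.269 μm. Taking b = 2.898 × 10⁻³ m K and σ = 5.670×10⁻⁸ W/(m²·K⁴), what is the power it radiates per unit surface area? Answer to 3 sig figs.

I ≈ 3.50×10⁴ W/m²

Wien's law: T = b/λ_max = 2.898×10⁻³/3.269×10⁻⁶ = 886.510 K.
Then I = σT⁴ = 5.670×10⁻⁸×(886.510)⁴ = 3.50×10⁴ W/m².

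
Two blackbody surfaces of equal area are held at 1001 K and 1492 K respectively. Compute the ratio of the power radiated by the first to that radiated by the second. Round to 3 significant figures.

P₁/P₂ ≈ 0.203

With equal areas, P₁/P₂ = (T₁/T₂)⁴ = (1001/1492)⁴ = 0.203.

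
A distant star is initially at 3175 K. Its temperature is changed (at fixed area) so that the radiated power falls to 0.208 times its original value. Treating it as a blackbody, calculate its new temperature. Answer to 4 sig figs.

P ∝ T⁴, so T₂/T₁ = (P₂/P₁)^(1/4) = (0.208)^(1/4) = 0.675330.
T₂ = 3175 × 0.675330 = 2144 K.

T₂ ≈ 2144 K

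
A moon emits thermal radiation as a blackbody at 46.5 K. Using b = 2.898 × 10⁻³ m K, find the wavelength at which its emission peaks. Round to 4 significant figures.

Wien's displacement law: λ_max = b/T = (2.898×10⁻³ m·K)/(46.5 K) = 6.2323×10⁻⁵ m.
That is 62.32 μm, in the infrared range.

λ_max ≈ 62.32 μm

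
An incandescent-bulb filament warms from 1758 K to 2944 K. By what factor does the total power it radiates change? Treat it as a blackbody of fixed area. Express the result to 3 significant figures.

P ∝ T⁴, so P₂/P₁ = (T₂/T₁)⁴ = (2944/1758)⁴ = (1.67463)⁴ = 7.86.

P₂/P₁ ≈ 7.86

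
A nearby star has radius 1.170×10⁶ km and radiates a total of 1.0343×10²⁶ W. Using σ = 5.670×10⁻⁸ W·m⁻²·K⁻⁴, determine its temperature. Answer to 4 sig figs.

Surface area A = 4πR² = 4π(1.170×10⁹ m)² = 1.72021×10¹⁹ m².
P = σAT⁴ ⇒ T = (P/(σA))^(1/4) = (1.0343×10²⁶/(5.670×10⁻⁸×1.72021×10¹⁹))^(1/4) = 3209 K.

T ≈ 3209 K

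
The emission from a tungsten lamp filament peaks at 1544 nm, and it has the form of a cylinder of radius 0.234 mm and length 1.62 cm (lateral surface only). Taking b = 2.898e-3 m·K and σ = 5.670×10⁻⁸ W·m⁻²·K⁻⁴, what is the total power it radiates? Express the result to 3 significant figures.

P ≈ 16.8 W

Wien's law: T = b/λ_max = 2.898×10⁻³/1.544×10⁻⁶ = 1876.94 K.
Lateral area A = 2πrL = 2π×2.34×10⁻⁴×0.0162 = 2.38183×10⁻⁵ m².
Then P = σAT⁴ = 5.670×10⁻⁸×2.38183×10⁻⁵×(1876.94)⁴ = 16.8 W.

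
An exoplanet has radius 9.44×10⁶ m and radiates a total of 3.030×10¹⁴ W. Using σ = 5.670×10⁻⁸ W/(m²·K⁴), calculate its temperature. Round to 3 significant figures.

T ≈ 46.7 K

Surface area A = 4πR² = 4π(9.44×10⁶ m)² = 1.11983×10¹⁵ m².
P = σAT⁴ ⇒ T = (P/(σA))^(1/4) = (3.030×10¹⁴/(5.670×10⁻⁸×1.11983×10¹⁵))^(1/4) = 46.7 K.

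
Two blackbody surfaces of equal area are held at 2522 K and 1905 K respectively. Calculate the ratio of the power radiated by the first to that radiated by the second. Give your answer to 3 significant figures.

With equal areas, P₁/P₂ = (T₁/T₂)⁴ = (2522/1905)⁴ = 3.07.

P₁/P₂ ≈ 3.07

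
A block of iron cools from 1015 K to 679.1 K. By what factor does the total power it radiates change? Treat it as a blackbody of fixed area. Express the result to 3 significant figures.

P ∝ T⁴, so P₂/P₁ = (T₂/T₁)⁴ = (679.1/1015)⁴ = (0.669064)⁴ = 0.200.

P₂/P₁ ≈ 0.200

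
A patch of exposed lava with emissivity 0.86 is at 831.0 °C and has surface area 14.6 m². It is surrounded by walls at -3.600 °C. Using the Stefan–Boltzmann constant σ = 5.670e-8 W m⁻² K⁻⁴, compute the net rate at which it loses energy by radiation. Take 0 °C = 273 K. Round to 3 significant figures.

Net loss ≈ 1.05×10⁶ W

T = 831.0 °C + 273 = 1104.0 K.
Surroundings: T = -3.600 °C + 273 = 269.400 K.
Area A = 14.6 m².
Net radiated power P_net = εσA(T⁴ − T₀⁴) = 0.86×5.670×10⁻⁸×14.6×(1104.0⁴ − 269.400⁴).
T⁴ − T₀⁴ = 1.48551×10¹² − 5.26733×10⁹ = 1.48024×10¹² K⁴, so P_net = 1.05×10⁶ W.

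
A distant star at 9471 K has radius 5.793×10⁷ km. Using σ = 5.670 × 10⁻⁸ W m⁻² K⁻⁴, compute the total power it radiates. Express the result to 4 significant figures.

Surface area A = 4πR² = 4π(5.793×10¹⁰ m)² = 4.21713×10²² m².
P = σAT⁴ = 5.670×10⁻⁸ × 4.21713×10²² × (9471)⁴ = 1.924×10³¹ W.

P ≈ 1.924×10³¹ W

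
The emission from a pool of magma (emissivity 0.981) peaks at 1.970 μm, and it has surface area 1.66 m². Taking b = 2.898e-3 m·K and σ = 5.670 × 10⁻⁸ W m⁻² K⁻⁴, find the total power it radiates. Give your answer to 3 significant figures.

Wien's law: T = b/λ_max = 2.898×10⁻³/1.970×10⁻⁶ = 1471.07 K.
Area A = 1.66 m².
Then P = εσAT⁴ = 0.981×5.670×10⁻⁸×1.66×(1471.07)⁴ = 4.32×10⁵ W.

P ≈ 4.32×10⁵ W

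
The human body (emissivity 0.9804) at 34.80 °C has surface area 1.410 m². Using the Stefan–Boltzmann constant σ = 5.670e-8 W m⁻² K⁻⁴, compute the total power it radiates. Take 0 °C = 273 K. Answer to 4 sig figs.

T = 34.80 °C + 273 = 307.80 K.
Area A = 1.410 m².
P = εσAT⁴ = 0.9804 × 5.670×10⁻⁸ × 1.410 × (307.80)⁴ = 703.5 W.

P ≈ 703.5 W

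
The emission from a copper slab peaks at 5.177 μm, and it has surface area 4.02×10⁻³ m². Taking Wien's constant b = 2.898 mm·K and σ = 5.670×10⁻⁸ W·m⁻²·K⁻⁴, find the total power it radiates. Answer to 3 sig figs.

Wien's law: T = b/λ_max = 2.898×10⁻³/5.177×10⁻⁶ = 559.784 K.
Area A = 4.02×10⁻³ m².
Then P = σAT⁴ = 5.670×10⁻⁸×4.02×10⁻³×(559.784)⁴ = 22.4 W.

P ≈ 22.4 W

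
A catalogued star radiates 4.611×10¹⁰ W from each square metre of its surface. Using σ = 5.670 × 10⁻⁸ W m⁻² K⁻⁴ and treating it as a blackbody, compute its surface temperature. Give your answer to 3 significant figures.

T ≈ 3.00×10⁴ K

I = σT⁴, so T = (I/σ)^(1/4) = (4.611×10¹⁰/(5.670×10⁻⁸))^(1/4) = 3.00×10⁴ K.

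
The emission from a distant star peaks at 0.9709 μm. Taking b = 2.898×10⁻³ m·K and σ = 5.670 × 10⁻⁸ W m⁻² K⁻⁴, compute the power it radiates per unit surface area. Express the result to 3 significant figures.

I ≈ 4.50×10⁶ W/m²

Wien's law: T = b/λ_max = 2.898×10⁻³/9.709×10⁻⁷ = 2984.86 K.
Then I = σT⁴ = 5.670×10⁻⁸×(2984.86)⁴ = 4.50×10⁶ W/m².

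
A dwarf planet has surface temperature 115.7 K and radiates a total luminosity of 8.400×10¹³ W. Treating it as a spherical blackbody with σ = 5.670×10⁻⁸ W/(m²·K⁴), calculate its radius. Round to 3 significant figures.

L = 4πR²σT⁴ ⇒ R = √(L/(4πσT⁴)).
σT⁴ = 10.1605 W/m², so R = √(8.400×10¹³/(4π×10.1605)) = 8.11×10⁵ m.

R ≈ 8.11×10⁵ m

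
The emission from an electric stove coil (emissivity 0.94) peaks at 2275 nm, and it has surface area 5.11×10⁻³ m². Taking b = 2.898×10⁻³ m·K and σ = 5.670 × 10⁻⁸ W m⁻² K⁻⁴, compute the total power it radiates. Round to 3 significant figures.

Wien's law: T = b/λ_max = 2.898×10⁻³/2.275×10⁻⁶ = 1273.85 K.
Area A = 5.11×10⁻³ m².
Then P = εσAT⁴ = 0.94×5.670×10⁻⁸×5.11×10⁻³×(1273.85)⁴ = 717 W.

P ≈ 717 W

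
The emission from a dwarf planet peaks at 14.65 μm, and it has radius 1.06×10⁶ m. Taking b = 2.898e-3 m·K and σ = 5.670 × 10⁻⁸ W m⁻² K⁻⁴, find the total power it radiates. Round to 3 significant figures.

P ≈ 1.23×10¹⁵ W

Wien's law: T = b/λ_max = 2.898×10⁻³/1.465×10⁻⁵ = 197.816 K.
Surface area A = 4πR² = 4π(1.06×10⁶ m)² = 1.41196×10¹³ m².
Then P = σAT⁴ = 5.670×10⁻⁸×1.41196×10¹³×(197.816)⁴ = 1.23×10¹⁵ W.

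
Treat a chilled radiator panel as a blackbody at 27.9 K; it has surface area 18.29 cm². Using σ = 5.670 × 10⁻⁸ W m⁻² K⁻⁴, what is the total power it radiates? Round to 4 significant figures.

P ≈ 6.284×10⁻⁵ W

Area A = 18.29 cm² = 1.829×10⁻³ m².
P = σAT⁴ = 5.670×10⁻⁸ × 1.829×10⁻³ × (27.9)⁴ = 6.284×10⁻⁵ W.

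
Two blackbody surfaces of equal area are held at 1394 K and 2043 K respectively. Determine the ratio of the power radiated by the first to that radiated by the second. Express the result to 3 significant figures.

With equal areas, P₁/P₂ = (T₁/T₂)⁴ = (1394/2043)⁴ = 0.217.

P₁/P₂ ≈ 0.217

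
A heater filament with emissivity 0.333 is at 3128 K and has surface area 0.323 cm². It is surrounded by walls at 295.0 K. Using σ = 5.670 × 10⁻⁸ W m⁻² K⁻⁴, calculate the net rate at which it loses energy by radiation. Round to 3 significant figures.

Area A = 0.323 cm² = 3.23×10⁻⁵ m².
Net radiated power P_net = εσA(T⁴ − T₀⁴) = 0.333×5.670×10⁻⁸×3.23×10⁻⁵×(3128⁴ − 295.0⁴).
T⁴ − T₀⁴ = 9.57342×10¹³ − 7.57335×10⁹ = 9.57266×10¹³ K⁴, so P_net = 58.4 W.

Net loss ≈ 58.4 W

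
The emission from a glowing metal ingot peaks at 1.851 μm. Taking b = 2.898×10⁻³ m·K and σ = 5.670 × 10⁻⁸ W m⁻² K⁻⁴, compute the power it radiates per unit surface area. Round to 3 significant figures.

Wien's law: T = b/λ_max = 2.898×10⁻³/1.851×10⁻⁶ = 1565.64 K.
Then I = σT⁴ = 5.670×10⁻⁸×(1565.64)⁴ = 3.41×10⁵ W/m².

I ≈ 3.41×10⁵ W/m²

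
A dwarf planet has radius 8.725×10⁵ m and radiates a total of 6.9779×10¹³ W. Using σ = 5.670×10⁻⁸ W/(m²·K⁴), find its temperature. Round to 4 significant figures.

T ≈ 106.5 K

Surface area A = 4πR² = 4π(8.725×10⁵ m)² = 9.56623×10¹² m².
P = σAT⁴ ⇒ T = (P/(σA))^(1/4) = (6.9779×10¹³/(5.670×10⁻⁸×9.56623×10¹²))^(1/4) = 106.5 K.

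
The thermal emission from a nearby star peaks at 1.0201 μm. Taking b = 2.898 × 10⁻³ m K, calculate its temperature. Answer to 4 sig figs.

Wien's law gives T = b/λ_max = (2.898×10⁻³ m·K)/(1.0201×10⁻⁶ m) = 2841 K.

T ≈ 2841 K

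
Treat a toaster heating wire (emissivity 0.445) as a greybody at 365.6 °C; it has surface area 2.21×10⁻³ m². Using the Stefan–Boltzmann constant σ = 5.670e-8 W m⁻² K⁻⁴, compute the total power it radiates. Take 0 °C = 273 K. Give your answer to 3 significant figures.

P ≈ 9.27 W

T = 365.6 °C + 273 = 638.6 K.
Area A = 2.21×10⁻³ m².
P = εσAT⁴ = 0.445 × 5.670×10⁻⁸ × 2.21×10⁻³ × (638.6)⁴ = 9.27 W.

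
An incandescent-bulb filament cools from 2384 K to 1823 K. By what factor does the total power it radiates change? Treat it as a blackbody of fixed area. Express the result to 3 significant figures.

P ∝ T⁴, so P₂/P₁ = (T₂/T₁)⁴ = (1823/2384)⁴ = (0.764681)⁴ = 0.342.

P₂/P₁ ≈ 0.342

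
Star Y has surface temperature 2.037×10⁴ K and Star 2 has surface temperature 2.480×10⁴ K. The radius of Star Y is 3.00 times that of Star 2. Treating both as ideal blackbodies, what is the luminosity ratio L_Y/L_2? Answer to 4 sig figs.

L ∝ R²T⁴, so L_Y/L_2 = (R_Y/R_2)²(T_Y/T_2)⁴ = (3.00)² × (2.037×10⁴/2.480×10⁴)⁴ = 9 × 0.455153 = 4.096.

L_Y/L_2 ≈ 4.096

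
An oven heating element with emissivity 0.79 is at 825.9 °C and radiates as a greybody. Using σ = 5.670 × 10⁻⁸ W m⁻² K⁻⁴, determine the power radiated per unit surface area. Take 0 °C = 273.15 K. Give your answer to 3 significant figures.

T = 825.9 °C + 273.15 = 1099.05 K.
Stefan–Boltzmann: I = εσT⁴ = 0.79 × 5.670×10⁻⁸ × (1099.05)⁴ = 6.54×10⁴ W/m².

I ≈ 6.54×10⁴ W/m²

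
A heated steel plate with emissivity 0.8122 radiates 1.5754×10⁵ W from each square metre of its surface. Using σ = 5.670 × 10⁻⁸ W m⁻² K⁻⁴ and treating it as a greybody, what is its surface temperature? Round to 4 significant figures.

I = εσT⁴, so T = (I/εσ)^(1/4) = (1.5754×10⁵/(0.8122×5.670×10⁻⁸))^(1/4) = 1360 K.

T ≈ 1360 K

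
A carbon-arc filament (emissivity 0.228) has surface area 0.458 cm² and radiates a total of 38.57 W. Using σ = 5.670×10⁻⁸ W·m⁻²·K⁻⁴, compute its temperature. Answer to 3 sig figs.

T ≈ 2.84×10³ K

Area A = 0.458 cm² = 4.58×10⁻⁵ m².
P = εσAT⁴ ⇒ T = (P/(εσA))^(1/4) = (38.57/(0.228×5.670×10⁻⁸×4.58×10⁻⁵))^(1/4) = 2.84×10³ K.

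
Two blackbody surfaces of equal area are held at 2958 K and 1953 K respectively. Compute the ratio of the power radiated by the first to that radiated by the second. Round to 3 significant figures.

P₁/P₂ ≈ 5.26

With equal areas, P₁/P₂ = (T₁/T₂)⁴ = (2958/1953)⁴ = 5.26.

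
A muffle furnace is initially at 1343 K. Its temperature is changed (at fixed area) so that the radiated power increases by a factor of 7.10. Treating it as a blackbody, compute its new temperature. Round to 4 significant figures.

P ∝ T⁴, so T₂/T₁ = (P₂/P₁)^(1/4) = (7.10)^(1/4) = 1.63235.
T₂ = 1343 × 1.63235 = 2192 K.

T₂ ≈ 2192 K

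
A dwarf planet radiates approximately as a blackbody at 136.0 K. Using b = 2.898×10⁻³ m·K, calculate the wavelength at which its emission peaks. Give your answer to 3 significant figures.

Wien's displacement law: λ_max = b/T = (2.898×10⁻³ m·K)/(136.0 K) = 2.131×10⁻⁵ m.
That is 21.3 μm, in the infrared range.

λ_max ≈ 21.3 μm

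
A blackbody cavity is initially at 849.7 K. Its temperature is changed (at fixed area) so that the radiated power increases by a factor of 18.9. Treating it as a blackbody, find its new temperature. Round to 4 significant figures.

P ∝ T⁴, so T₂/T₁ = (P₂/P₁)^(1/4) = (18.9)^(1/4) = 2.08505.
T₂ = 849.7 × 2.08505 = 1772 K.

T₂ ≈ 1772 K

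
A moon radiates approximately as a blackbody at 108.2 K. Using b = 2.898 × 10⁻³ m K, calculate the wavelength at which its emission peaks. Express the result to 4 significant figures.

λ_max ≈ 26.78 μm

Wien's displacement law: λ_max = b/T = (2.898×10⁻³ m·K)/(108.2 K) = 2.6784×10⁻⁵ m.
That is 26.78 μm, in the infrared range.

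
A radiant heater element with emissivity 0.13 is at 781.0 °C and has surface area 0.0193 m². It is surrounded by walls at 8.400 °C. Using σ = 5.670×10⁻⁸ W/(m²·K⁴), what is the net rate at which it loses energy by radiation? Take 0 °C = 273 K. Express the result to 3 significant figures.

Net loss ≈ 175 W

T = 781.0 °C + 273 = 1054.0 K.
Surroundings: T = 8.400 °C + 273 = 281.400 K.
Area A = 0.0193 m².
Net radiated power P_net = εσA(T⁴ − T₀⁴) = 0.13×5.670×10⁻⁸×0.0193×(1054.0⁴ − 281.400⁴).
T⁴ − T₀⁴ = 1.23413×10¹² − 6.27042×10⁹ = 1.22786×10¹² K⁴, so P_net = 175 W.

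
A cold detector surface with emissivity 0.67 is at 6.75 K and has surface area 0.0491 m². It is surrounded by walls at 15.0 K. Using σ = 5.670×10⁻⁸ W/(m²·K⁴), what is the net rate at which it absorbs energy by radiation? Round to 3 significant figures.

Net gain ≈ 9.06×10⁻⁵ W

Area A = 0.0491 m².
Net radiated power P_net = εσA(T⁴ − T₀⁴) = 0.67×5.670×10⁻⁸×0.0491×(6.75⁴ − 15.0⁴).
T⁴ − T₀⁴ = 2075.94 − 50625.0 = -48549.1 K⁴, so P_net = -9.06×10⁻⁵ W — negative, meaning a net gain of 9.06×10⁻⁵ W.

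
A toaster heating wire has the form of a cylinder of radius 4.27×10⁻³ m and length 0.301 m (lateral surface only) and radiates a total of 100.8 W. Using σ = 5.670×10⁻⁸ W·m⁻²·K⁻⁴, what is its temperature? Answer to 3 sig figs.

T ≈ 685 K

Lateral area A = 2πrL = 2π×4.27×10⁻³×0.301 = 8.07559×10⁻³ m².
P = σAT⁴ ⇒ T = (P/(σA))^(1/4) = (100.8/(5.670×10⁻⁸×8.07559×10⁻³))^(1/4) = 685 K.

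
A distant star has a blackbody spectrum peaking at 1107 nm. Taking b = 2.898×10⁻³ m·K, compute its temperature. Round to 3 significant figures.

T ≈ 2.62×10³ K

Wien's law gives T = b/λ_max = (2.898×10⁻³ m·K)/(1.107×10⁻⁶ m) = 2.62×10³ K.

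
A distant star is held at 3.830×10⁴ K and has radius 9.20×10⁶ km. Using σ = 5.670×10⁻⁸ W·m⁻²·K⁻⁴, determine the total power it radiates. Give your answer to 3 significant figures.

P ≈ 1.30×10³² W

Surface area A = 4πR² = 4π(9.20×10⁹ m)² = 1.06362×10²¹ m².
P = σAT⁴ = 5.670×10⁻⁸ × 1.06362×10²¹ × (3.830×10⁴)⁴ = 1.30×10³² W.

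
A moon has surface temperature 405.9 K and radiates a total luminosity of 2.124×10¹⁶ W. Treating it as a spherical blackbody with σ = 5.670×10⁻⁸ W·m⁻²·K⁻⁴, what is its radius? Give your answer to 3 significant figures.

R ≈ 1.05×10⁶ m

L = 4πR²σT⁴ ⇒ R = √(L/(4πσT⁴)).
σT⁴ = 1539.07 W/m², so R = √(2.124×10¹⁶/(4π×1539.07)) = 1.05×10⁶ m.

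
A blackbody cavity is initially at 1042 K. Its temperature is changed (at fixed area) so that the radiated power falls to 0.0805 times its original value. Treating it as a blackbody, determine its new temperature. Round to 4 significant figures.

P ∝ T⁴, so T₂/T₁ = (P₂/P₁)^(1/4) = (0.0805)^(1/4) = 0.532659.
T₂ = 1042 × 0.532659 = 555.0 K.

T₂ ≈ 555.0 K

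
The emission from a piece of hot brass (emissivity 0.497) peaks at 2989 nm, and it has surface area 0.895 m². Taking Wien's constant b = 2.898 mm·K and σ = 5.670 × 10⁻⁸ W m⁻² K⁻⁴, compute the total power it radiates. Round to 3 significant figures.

P ≈ 2.23×10⁴ W

Wien's law: T = b/λ_max = 2.898×10⁻³/2.989×10⁻⁶ = 969.555 K.
Area A = 0.895 m².
Then P = εσAT⁴ = 0.497×5.670×10⁻⁸×0.895×(969.555)⁴ = 2.23×10⁴ W.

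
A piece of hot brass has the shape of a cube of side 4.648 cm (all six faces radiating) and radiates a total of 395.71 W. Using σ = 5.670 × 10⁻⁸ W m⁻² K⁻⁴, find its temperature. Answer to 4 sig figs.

T ≈ 856.6 K

Area A = 6s² = 6×(0.04648 m)² = 0.0129623 m².
P = σAT⁴ ⇒ T = (P/(σA))^(1/4) = (395.71/(5.670×10⁻⁸×0.0129623))^(1/4) = 856.6 K.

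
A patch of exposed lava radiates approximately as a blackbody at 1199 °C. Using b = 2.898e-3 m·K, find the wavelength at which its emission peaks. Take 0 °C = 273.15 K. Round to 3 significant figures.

T = 1199 °C + 273.15 = 1472.15 K.
Wien's displacement law: λ_max = b/T = (2.898×10⁻³ m·K)/(1472.15 K) = 1.969×10⁻⁶ m.
That is 1.97×10³ nm, in the infrared range.

λ_max ≈ 1.97×10³ nm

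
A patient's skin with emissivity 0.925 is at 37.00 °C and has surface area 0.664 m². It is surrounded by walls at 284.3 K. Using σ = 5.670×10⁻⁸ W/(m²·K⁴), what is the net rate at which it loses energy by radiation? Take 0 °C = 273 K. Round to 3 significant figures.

T = 37.00 °C + 273 = 310.00 K.
Area A = 0.664 m².
Net radiated power P_net = εσA(T⁴ − T₀⁴) = 0.925×5.670×10⁻⁸×0.664×(310.00⁴ − 284.3⁴).
T⁴ − T₀⁴ = 9.23521×10⁹ − 6.53292×10⁹ = 2.70229×10⁹ K⁴, so P_net = 94.1 W.

Net loss ≈ 94.1 W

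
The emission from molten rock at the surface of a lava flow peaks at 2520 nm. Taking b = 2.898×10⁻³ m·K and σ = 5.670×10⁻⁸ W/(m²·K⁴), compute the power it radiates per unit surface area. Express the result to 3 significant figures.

Wien's law: T = b/λ_max = 2.898×10⁻³/2.520×10⁻⁶ = 1150.00 K.
Then I = σT⁴ = 5.670×10⁻⁸×(1150.00)⁴ = 9.92×10⁴ W/m².

I ≈ 9.92×10⁴ W/m²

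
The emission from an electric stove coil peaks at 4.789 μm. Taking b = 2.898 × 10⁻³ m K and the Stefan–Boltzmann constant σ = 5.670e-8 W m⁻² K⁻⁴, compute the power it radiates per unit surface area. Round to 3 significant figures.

Wien's law: T = b/λ_max = 2.898×10⁻³/4.789×10⁻⁶ = 605.137 K.
Then I = σT⁴ = 5.670×10⁻⁸×(605.137)⁴ = 7.60×10³ W/m².

I ≈ 7.60×10³ W/m²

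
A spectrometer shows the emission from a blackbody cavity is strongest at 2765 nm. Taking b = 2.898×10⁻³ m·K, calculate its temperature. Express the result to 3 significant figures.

Wien's law gives T = b/λ_max = (2.898×10⁻³ m·K)/(2.765×10⁻⁶ m) = 1.05×10³ K.

T ≈ 1.05×10³ K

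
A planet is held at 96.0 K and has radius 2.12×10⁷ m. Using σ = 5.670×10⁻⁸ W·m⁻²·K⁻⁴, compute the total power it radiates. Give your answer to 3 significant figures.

Surface area A = 4πR² = 4π(2.12×10⁷ m)² = 5.64783×10¹⁵ m².
P = σAT⁴ = 5.670×10⁻⁸ × 5.64783×10¹⁵ × (96.0)⁴ = 2.72×10¹⁶ W.

P ≈ 2.72×10¹⁶ W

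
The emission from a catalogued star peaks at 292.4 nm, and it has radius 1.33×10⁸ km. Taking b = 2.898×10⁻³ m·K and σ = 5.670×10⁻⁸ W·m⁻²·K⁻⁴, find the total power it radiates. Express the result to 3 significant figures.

Wien's law: T = b/λ_max = 2.898×10⁻³/2.924×10⁻⁷ = 9911.08 K.
Surface area A = 4πR² = 4π(1.33×10¹¹ m)² = 2.22287×10²³ m².
Then P = σAT⁴ = 5.670×10⁻⁸×2.22287×10²³×(9911.08)⁴ = 1.22×10³² W.

P ≈ 1.22×10³² W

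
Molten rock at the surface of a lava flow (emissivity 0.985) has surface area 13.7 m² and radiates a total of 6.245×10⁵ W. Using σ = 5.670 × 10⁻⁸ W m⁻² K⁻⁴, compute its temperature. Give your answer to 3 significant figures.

T ≈ 950 K

Area A = 13.7 m².
P = εσAT⁴ ⇒ T = (P/(εσA))^(1/4) = (6.245×10⁵/(0.985×5.670×10⁻⁸×13.7))^(1/4) = 950 K.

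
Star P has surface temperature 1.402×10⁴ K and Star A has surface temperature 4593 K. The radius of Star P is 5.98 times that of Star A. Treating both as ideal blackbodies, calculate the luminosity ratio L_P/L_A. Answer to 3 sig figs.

L ∝ R²T⁴, so L_P/L_A = (R_P/R_A)²(T_P/T_A)⁴ = (5.98)² × (1.402×10⁴/4593)⁴ = 35.7604 × 86.8173 = 3.10×10³.

L_P/L_A ≈ 3.10×10³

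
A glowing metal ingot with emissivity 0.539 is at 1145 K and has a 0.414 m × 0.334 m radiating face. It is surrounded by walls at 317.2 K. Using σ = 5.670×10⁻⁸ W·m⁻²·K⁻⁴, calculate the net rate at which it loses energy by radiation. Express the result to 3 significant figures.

Net loss ≈ 7.22×10³ W

Area A = 0.414 × 0.334 = 0.138276 m².
Net radiated power P_net = εσA(T⁴ − T₀⁴) = 0.539×5.670×10⁻⁸×0.138276×(1145⁴ − 317.2⁴).
T⁴ − T₀⁴ = 1.71879×10¹² − 1.01235×10¹⁰ = 1.70867×10¹² K⁴, so P_net = 7.22×10³ W.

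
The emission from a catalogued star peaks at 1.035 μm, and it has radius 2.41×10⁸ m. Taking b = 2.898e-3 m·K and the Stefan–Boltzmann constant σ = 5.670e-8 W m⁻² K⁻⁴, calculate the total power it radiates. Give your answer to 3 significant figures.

Wien's law: T = b/λ_max = 2.898×10⁻³/1.035×10⁻⁶ = 2800.00 K.
Surface area A = 4πR² = 4π(2.41×10⁸ m)² = 7.29867×10¹⁷ m².
Then P = σAT⁴ = 5.670×10⁻⁸×7.29867×10¹⁷×(2800.00)⁴ = 2.54×10²⁴ W.

P ≈ 2.54×10²⁴ W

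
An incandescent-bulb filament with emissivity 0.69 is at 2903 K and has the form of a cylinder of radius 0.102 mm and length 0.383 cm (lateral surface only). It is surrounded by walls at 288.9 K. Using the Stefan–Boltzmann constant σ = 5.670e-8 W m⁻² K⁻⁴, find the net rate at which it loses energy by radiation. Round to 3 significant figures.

Net loss ≈ 6.82 W

Lateral area A = 2πrL = 2π×1.02×10⁻⁴×3.83×10⁻³ = 2.45459×10⁻⁶ m².
Net radiated power P_net = εσA(T⁴ − T₀⁴) = 0.69×5.670×10⁻⁸×2.45459×10⁻⁶×(2903⁴ − 288.9⁴).
T⁴ − T₀⁴ = 7.10212×10¹³ − 6.96611×10⁹ = 7.10142×10¹³ K⁴, so P_net = 6.82 W.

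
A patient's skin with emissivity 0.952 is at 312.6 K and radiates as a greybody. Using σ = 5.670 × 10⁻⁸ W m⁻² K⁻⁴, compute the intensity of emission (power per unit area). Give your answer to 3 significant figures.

I ≈ 515 W/m²

Stefan–Boltzmann: I = εσT⁴ = 0.952 × 5.670×10⁻⁸ × (312.6)⁴ = 515 W/m².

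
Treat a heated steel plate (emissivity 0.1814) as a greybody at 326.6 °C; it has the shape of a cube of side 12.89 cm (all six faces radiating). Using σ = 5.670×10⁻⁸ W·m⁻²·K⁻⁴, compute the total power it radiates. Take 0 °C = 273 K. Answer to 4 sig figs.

P ≈ 132.5 W

T = 326.6 °C + 273 = 599.6 K.
Area A = 6s² = 6×(0.1289 m)² = 0.0996913 m².
P = εσAT⁴ = 0.1814 × 5.670×10⁻⁸ × 0.0996913 × (599.6)⁴ = 132.5 W.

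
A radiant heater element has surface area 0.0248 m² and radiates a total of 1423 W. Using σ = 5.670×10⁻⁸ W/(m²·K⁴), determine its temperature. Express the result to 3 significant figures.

T ≈ 1.00×10³ K

Area A = 0.0248 m².
P = σAT⁴ ⇒ T = (P/(σA))^(1/4) = (1423/(5.670×10⁻⁸×0.0248))^(1/4) = 1.00×10³ K.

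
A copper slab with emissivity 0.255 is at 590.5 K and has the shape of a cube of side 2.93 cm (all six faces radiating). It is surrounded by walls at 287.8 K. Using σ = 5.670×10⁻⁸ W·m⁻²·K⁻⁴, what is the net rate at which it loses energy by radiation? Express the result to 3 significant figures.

Area A = 6s² = 6×(0.0293 m)² = 5.15094×10⁻³ m².
Net radiated power P_net = εσA(T⁴ − T₀⁴) = 0.255×5.670×10⁻⁸×5.15094×10⁻³×(590.5⁴ − 287.8⁴).
T⁴ − T₀⁴ = 1.21585×10¹¹ − 6.86062×10⁹ = 1.14724×10¹¹ K⁴, so P_net = 8.54 W.

Net loss ≈ 8.54 W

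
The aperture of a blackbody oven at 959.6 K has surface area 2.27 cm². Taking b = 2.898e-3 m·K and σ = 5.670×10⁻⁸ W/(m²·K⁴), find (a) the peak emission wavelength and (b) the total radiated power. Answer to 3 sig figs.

λ_max ≈ 3.02 μm; P ≈ 10.9 W

(a) λ_max = b/T = 2.898×10⁻³/959.6 = 3.020×10⁻⁶ m = 3.02 μm.
Area A = 2.27 cm² = 2.27×10⁻⁴ m².
(b) P = σAT⁴ = 5.670×10⁻⁸×2.27×10⁻⁴×(959.6)⁴ = 10.9 W.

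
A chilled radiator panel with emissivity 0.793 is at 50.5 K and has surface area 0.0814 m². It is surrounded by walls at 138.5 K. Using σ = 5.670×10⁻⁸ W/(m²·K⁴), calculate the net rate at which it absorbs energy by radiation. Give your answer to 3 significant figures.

Area A = 0.0814 m².
Net radiated power P_net = εσA(T⁴ − T₀⁴) = 0.793×5.670×10⁻⁸×0.0814×(50.5⁴ − 138.5⁴).
T⁴ − T₀⁴ = 6.50378×10⁶ − 3.67959×10⁸ = -3.61455×10⁸ K⁴, so P_net = -1.32 W — negative, meaning a net gain of 1.32 W.

Net gain ≈ 1.32 W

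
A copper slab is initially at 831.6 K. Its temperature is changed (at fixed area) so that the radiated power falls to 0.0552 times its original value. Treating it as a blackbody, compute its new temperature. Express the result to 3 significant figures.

P ∝ T⁴, so T₂/T₁ = (P₂/P₁)^(1/4) = (0.0552)^(1/4) = 0.484713.
T₂ = 831.6 × 0.484713 = 403 K.

T₂ ≈ 403 K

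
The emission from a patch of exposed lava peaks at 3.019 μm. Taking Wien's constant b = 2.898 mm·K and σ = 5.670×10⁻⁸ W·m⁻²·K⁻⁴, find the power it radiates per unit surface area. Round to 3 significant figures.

Wien's law: T = b/λ_max = 2.898×10⁻³/3.019×10⁻⁶ = 959.921 K.
Then I = σT⁴ = 5.670×10⁻⁸×(959.921)⁴ = 4.81×10⁴ W/m².

I ≈ 4.81×10⁴ W/m²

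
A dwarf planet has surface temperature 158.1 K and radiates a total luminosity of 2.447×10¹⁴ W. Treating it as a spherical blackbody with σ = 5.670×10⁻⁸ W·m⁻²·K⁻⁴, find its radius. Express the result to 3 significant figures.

L = 4πR²σT⁴ ⇒ R = √(L/(4πσT⁴)).
σT⁴ = 35.4251 W/m², so R = √(2.447×10¹⁴/(4π×35.4251)) = 7.41×10⁵ m.

R ≈ 7.41×10⁵ m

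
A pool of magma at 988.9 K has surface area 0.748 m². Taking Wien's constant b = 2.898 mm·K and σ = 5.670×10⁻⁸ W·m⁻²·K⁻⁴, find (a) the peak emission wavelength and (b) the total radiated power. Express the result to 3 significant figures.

λ_max ≈ 2.93 μm; P ≈ 4.06×10⁴ W

(a) λ_max = b/T = 2.898×10⁻³/988.9 = 2.931×10⁻⁶ m = 2.93 μm.
Area A = 0.748 m².
(b) P = σAT⁴ = 5.670×10⁻⁸×0.748×(988.9)⁴ = 4.06×10⁴ W.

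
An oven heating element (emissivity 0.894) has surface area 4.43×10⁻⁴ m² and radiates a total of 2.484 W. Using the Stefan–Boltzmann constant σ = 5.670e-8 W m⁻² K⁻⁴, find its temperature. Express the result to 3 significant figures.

T ≈ 577 K

Area A = 4.43×10⁻⁴ m².
P = εσAT⁴ ⇒ T = (P/(εσA))^(1/4) = (2.484/(0.894×5.670×10⁻⁸×4.43×10⁻⁴))^(1/4) = 577 K.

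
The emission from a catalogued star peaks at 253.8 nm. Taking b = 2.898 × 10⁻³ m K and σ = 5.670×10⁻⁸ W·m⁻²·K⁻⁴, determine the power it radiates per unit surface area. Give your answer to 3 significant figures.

I ≈ 9.64×10⁸ W/m²

Wien's law: T = b/λ_max = 2.898×10⁻³/2.538×10⁻⁷ = 11418.4 K.
Then I = σT⁴ = 5.670×10⁻⁸×(11418.4)⁴ = 9.64×10⁸ W/m².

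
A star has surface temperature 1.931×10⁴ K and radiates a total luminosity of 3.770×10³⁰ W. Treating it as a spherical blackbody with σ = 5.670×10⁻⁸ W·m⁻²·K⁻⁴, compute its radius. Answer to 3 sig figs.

L = 4πR²σT⁴ ⇒ R = √(L/(4πσT⁴)).
σT⁴ = 7.88337×10⁹ W/m², so R = √(3.770×10³⁰/(4π×7.88337×10⁹)) = 6.17×10⁹ m.

R ≈ 6.17×10⁹ m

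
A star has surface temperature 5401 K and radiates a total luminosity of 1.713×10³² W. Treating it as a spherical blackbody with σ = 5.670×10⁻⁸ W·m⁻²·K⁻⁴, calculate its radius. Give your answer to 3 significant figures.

R ≈ 5.32×10¹¹ m

L = 4πR²σT⁴ ⇒ R = √(L/(4πσT⁴)).
σT⁴ = 4.82481×10⁷ W/m², so R = √(1.713×10³²/(4π×4.82481×10⁷)) = 5.32×10¹¹ m.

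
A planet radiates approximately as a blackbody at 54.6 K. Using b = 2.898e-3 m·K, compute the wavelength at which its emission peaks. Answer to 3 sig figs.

λ_max ≈ 53.1 μm

Wien's displacement law: λ_max = b/T = (2.898×10⁻³ m·K)/(54.6 K) = 5.308×10⁻⁵ m.
That is 53.1 μm, in the infrared range.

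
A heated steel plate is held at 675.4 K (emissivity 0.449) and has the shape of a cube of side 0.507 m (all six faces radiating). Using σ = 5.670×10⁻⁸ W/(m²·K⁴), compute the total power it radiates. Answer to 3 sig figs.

P ≈ 8.17×10³ W

Area A = 6s² = 6×(0.507 m)² = 1.54229 m².
P = εσAT⁴ = 0.449 × 5.670×10⁻⁸ × 1.54229 × (675.4)⁴ = 8.17×10³ W.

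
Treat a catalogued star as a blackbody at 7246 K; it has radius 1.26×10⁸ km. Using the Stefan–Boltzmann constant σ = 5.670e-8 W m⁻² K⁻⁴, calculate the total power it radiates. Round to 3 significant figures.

Surface area A = 4πR² = 4π(1.26×10¹¹ m)² = 1.99504×10²³ m².
P = σAT⁴ = 5.670×10⁻⁸ × 1.99504×10²³ × (7246)⁴ = 3.12×10³¹ W.

P ≈ 3.12×10³¹ W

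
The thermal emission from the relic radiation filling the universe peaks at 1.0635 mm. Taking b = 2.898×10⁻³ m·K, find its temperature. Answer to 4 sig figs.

T ≈ 2.725 K

Wien's law gives T = b/λ_max = (2.898×10⁻³ m·K)/(1.0635×10⁻³ m) = 2.725 K.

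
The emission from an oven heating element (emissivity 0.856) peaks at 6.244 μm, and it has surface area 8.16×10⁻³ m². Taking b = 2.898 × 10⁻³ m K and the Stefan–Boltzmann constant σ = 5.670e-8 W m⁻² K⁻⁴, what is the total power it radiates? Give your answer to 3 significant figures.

Wien's law: T = b/λ_max = 2.898×10⁻³/6.244×10⁻⁶ = 464.126 K.
Area A = 8.16×10⁻³ m².
Then P = εσAT⁴ = 0.856×5.670×10⁻⁸×8.16×10⁻³×(464.126)⁴ = 18.4 W.

P ≈ 18.4 W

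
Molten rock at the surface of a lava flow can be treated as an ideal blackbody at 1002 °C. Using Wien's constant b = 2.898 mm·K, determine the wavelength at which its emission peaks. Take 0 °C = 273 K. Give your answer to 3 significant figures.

T = 1002 °C + 273 = 1275 K.
Wien's displacement law: λ_max = b/T = (2.898×10⁻³ m·K)/(1275 K) = 2.273×10⁻⁶ m.
That is 2.27×10³ nm, in the infrared range.

λ_max ≈ 2.27×10³ nm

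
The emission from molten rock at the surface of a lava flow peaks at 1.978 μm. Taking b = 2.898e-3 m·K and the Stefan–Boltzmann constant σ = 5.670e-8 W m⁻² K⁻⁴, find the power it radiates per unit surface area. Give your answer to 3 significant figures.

Wien's law: T = b/λ_max = 2.898×10⁻³/1.978×10⁻⁶ = 1465.12 K.
Then I = σT⁴ = 5.670×10⁻⁸×(1465.12)⁴ = 2.61×10⁵ W/m².

I ≈ 2.61×10⁵ W/m²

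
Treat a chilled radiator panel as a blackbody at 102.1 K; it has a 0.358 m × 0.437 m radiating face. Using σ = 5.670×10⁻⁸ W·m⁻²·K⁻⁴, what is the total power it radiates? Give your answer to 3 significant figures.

Area A = 0.358 × 0.437 = 0.156446 m².
P = σAT⁴ = 5.670×10⁻⁸ × 0.156446 × (102.1)⁴ = 0.964 W.

P ≈ 0.964 W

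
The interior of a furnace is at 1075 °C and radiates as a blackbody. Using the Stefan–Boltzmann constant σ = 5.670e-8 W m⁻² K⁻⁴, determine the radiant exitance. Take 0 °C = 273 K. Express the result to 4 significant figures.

T = 1075 °C + 273 = 1348 K.
Stefan–Boltzmann: I = σT⁴ = 5.670×10⁻⁸ × (1348)⁴ = 1.872×10⁵ W/m².

I ≈ 1.872×10⁵ W/m²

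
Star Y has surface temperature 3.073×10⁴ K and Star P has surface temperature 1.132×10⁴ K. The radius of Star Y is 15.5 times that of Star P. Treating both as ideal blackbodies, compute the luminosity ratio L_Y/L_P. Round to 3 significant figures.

L ∝ R²T⁴, so L_Y/L_P = (R_Y/R_P)²(T_Y/T_P)⁴ = (15.5)² × (3.073×10⁴/1.132×10⁴)⁴ = 240.25 × 54.3081 = 1.30×10⁴.

L_Y/L_P ≈ 1.30×10⁴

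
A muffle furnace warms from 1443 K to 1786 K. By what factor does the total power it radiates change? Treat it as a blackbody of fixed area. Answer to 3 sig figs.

P ∝ T⁴, so P₂/P₁ = (T₂/T₁)⁴ = (1786/1443)⁴ = (1.23770)⁴ = 2.35.

P₂/P₁ ≈ 2.35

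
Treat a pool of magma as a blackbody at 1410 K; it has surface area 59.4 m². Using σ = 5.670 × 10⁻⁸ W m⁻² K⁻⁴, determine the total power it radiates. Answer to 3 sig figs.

P ≈ 1.33×10⁷ W

Area A = 59.4 m².
P = σAT⁴ = 5.670×10⁻⁸ × 59.4 × (1410)⁴ = 1.33×10⁷ W.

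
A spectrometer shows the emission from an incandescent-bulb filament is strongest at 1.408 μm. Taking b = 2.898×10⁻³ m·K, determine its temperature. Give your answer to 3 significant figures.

T ≈ 2.06×10³ K

Wien's law gives T = b/λ_max = (2.898×10⁻³ m·K)/(1.408×10⁻⁶ m) = 2.06×10³ K.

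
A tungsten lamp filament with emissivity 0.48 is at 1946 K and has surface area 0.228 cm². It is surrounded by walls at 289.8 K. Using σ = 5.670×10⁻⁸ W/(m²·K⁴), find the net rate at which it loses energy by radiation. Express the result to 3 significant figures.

Net loss ≈ 8.89 W

Area A = 0.228 cm² = 2.28×10⁻⁵ m².
Net radiated power P_net = εσA(T⁴ − T₀⁴) = 0.48×5.670×10⁻⁸×2.28×10⁻⁵×(1946⁴ − 289.8⁴).
T⁴ − T₀⁴ = 1.43407×10¹³ − 7.05332×10⁹ = 1.43336×10¹³ K⁴, so P_net = 8.89 W.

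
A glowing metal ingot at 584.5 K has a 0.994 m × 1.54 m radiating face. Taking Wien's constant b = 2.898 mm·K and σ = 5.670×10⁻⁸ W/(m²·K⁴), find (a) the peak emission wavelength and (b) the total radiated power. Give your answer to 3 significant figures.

(a) λ_max = b/T = 2.898×10⁻³/584.5 = 4.958×10⁻⁶ m = 4.96 μm.
Area A = 0.994 × 1.54 = 1.53076 m².
(b) P = σAT⁴ = 5.670×10⁻⁸×1.53076×(584.5)⁴ = 1.01×10⁴ W.

λ_max ≈ 4.96 μm; P ≈ 1.01×10⁴ W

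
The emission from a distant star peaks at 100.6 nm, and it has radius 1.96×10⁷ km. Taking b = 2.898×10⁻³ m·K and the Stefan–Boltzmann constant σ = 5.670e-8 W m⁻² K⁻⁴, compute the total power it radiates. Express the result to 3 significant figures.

Wien's law: T = b/λ_max = 2.898×10⁻³/1.006×10⁻⁷ = 28807.2 K.
Surface area A = 4πR² = 4π(1.96×10¹⁰ m)² = 4.82750×10²¹ m².
Then P = σAT⁴ = 5.670×10⁻⁸×4.82750×10²¹×(28807.2)⁴ = 1.88×10³² W.

P ≈ 1.88×10³² W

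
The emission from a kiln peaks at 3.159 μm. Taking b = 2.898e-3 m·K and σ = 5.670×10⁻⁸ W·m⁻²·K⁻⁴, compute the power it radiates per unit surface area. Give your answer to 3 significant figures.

Wien's law: T = b/λ_max = 2.898×10⁻³/3.159×10⁻⁶ = 917.379 K.
Then I = σT⁴ = 5.670×10⁻⁸×(917.379)⁴ = 4.02×10⁴ W/m².

I ≈ 4.02×10⁴ W/m²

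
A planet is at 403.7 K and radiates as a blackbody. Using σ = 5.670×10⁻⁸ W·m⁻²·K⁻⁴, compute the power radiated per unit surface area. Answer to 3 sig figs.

I ≈ 1.51×10³ W/m²

Stefan–Boltzmann: I = σT⁴ = 5.670×10⁻⁸ × (403.7)⁴ = 1.51×10³ W/m².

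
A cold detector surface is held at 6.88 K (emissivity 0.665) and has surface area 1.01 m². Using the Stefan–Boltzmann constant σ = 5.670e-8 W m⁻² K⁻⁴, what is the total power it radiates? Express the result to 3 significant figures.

P ≈ 8.53×10⁻⁵ W

Area A = 1.01 m².
P = εσAT⁴ = 0.665 × 5.670×10⁻⁸ × 1.01 × (6.88)⁴ = 8.53×10⁻⁵ W.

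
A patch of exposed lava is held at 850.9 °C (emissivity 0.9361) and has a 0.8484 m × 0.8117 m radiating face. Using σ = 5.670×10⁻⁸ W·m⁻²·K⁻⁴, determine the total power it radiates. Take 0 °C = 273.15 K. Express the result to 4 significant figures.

T = 850.9 °C + 273.15 = 1124.05 K.
Area A = 0.8484 × 0.8117 = 0.688646 m².
P = εσAT⁴ = 0.9361 × 5.670×10⁻⁸ × 0.688646 × (1124.05)⁴ = 5.835×10⁴ W.

P ≈ 5.835×10⁴ W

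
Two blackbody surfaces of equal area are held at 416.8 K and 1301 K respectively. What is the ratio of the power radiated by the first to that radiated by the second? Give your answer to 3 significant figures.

With equal areas, P₁/P₂ = (T₁/T₂)⁴ = (416.8/1301)⁴ = 0.0105.

P₁/P₂ ≈ 0.0105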